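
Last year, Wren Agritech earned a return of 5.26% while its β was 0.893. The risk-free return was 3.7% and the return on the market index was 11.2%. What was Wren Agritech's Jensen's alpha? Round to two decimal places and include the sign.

Market excess return = 11.2% − 3.7% = 7.50%
CAPM benchmark = R_f + β(R_m − R_f) = 3.7% + 0.893 × 7.5% = 10.3975%
α = actual − benchmark = 5.26% − 10.3975% = -5.14%

-5.14%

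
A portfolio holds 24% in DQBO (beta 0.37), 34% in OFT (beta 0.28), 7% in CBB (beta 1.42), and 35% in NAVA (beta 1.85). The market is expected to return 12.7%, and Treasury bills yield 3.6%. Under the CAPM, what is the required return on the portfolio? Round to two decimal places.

12.07%

β_P = Σ w_i β_i = 0.24×0.37 + 0.34×0.28 + 0.07×1.42 + 0.35×1.85 = 0.9309
MRP = 12.7% − 3.6% = 9.10%
E(R_P) = R_f + β_P × MRP = 3.6% + 0.9309 × 9.1% = 12.07%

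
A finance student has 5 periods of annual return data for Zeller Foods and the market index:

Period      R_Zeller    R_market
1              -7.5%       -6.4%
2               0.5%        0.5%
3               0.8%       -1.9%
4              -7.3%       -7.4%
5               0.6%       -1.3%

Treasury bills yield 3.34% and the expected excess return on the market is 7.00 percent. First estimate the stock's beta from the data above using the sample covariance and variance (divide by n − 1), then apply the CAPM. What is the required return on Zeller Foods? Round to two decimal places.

11.92%

Mean R_i = (-7.5 + 0.5 + 0.8 − 7.3 + 0.6) / 5 = -2.5800%
Mean R_m = (-6.4 + 0.5 − 1.9 − 7.4 − 1.3) / 5 = -3.3000%
Σ(R_i − R̄_i)(R_m − R̄_m) = 57.4000  ⇒  Cov = 57.4000 / 4 = 14.3500
Σ(R_m − R̄_m)² = 46.8200  ⇒  Var(R_m) = 46.8200 / 4 = 11.7050
β = Cov / Var(R_m) = 14.3500 / 11.7050 = 1.2260
E(R) = R_f + β × MRP = 3.34% + 1.2260 × 7.00% = 11.92%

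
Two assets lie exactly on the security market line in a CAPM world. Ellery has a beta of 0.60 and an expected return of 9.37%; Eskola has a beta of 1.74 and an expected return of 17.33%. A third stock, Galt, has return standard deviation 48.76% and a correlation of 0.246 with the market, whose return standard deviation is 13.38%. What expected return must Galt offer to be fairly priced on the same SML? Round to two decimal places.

MRP = (17.33% − 9.37%) / (1.74 − 0.60) = 6.9825%
R_f = 9.37% − 0.60 × 6.9825% = 5.1805%
β_Galt = ρ·σ_i/σ_m = 0.246 × 48.76 / 13.38 = 0.8965
E(R_Galt) = R_f + β × MRP = 5.1805% + 0.8965 × 6.9825% = 11.44%

11.44%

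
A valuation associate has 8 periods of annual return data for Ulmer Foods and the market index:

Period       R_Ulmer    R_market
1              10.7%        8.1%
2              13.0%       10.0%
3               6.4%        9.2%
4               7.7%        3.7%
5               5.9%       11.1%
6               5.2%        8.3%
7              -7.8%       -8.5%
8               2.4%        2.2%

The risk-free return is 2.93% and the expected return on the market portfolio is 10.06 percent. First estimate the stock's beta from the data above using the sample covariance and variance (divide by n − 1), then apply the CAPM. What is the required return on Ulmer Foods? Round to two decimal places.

8.94%

Mean R_i = (10.7 + 13.0 + 6.4 + 7.7 + 5.9 + 5.2 − 7.8 + 2.4) / 8 = 5.4375%
Mean R_m = (8.1 + 10.0 + 9.2 + 3.7 + 11.1 + 8.3 − 8.5 + 2.2) / 8 = 5.5125%
Σ(R_i − R̄_i)(R_m − R̄_m) = 244.4763  ⇒  Cov = 244.4763 / 7 = 34.9252
Σ(R_m − R̄_m)² = 290.0288  ⇒  Var(R_m) = 290.0288 / 7 = 41.4327
β = Cov / Var(R_m) = 34.9252 / 41.4327 = 0.8429
MRP = 10.06% − 2.93% = 7.13%
E(R) = R_f + β × MRP = 2.93% + 0.8429 × 7.13% = 8.94%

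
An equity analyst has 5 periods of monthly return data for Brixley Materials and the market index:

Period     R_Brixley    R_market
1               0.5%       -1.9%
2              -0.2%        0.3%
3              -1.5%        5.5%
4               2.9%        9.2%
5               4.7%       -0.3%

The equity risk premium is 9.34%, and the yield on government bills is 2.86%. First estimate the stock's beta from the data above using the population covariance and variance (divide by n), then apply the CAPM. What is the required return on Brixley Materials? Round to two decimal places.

2.82%

Mean R_i = (0.5 − 0.2 − 1.5 + 2.9 + 4.7) / 5 = 1.2800%
Mean R_m = (-1.9 + 0.3 + 5.5 + 9.2 − 0.3) / 5 = 2.5600%
Σ(R_i − R̄_i)(R_m − R̄_m) = -0.3740  ⇒  Cov = -0.3740 / 5 = -0.0748
Σ(R_m − R̄_m)² = 85.9120  ⇒  Var(R_m) = 85.9120 / 5 = 17.1824
β = Cov / Var(R_m) = -0.0748 / 17.1824 = -0.0044
E(R) = R_f + β × MRP = 2.86% + -0.0044 × 9.34% = 2.82%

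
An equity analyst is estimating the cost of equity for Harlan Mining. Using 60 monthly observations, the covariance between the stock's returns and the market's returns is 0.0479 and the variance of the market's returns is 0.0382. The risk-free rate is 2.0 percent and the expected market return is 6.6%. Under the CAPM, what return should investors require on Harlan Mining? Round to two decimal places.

7.77%

β = Cov(R_i, R_m) / Var(R_m) = 0.0479 / 0.0382 = 1.2539
MRP = 6.6% − 2.0% = 4.60%
E(R) = R_f + β × MRP = 2.0% + 1.2539 × 4.6% = 7.77%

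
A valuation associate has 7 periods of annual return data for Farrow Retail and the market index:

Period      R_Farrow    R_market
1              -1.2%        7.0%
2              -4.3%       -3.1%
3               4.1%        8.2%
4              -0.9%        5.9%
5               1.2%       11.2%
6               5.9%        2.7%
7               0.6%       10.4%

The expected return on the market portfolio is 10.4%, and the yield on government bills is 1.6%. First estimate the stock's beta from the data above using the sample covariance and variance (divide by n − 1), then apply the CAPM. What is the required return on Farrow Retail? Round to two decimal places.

Mean R_i = (-1.2 − 4.3 + 4.1 − 0.9 + 1.2 + 5.9 + 0.6) / 7 = 0.7714%
Mean R_m = (7.0 − 3.1 + 8.2 + 5.9 + 11.2 + 2.7 + 10.4) / 7 = 6.0429%
Σ(R_i − R̄_i)(R_m − R̄_m) = 36.2186  ⇒  Cov = 36.2186 / 6 = 6.0364
Σ(R_m − R̄_m)² = 145.9371  ⇒  Var(R_m) = 145.9371 / 6 = 24.3229
β = Cov / Var(R_m) = 6.0364 / 24.3229 = 0.2482
MRP = 10.4% − 1.6% = 8.80%
E(R) = R_f + β × MRP = 1.6% + 0.2482 × 8.8% = 3.78%

3.78%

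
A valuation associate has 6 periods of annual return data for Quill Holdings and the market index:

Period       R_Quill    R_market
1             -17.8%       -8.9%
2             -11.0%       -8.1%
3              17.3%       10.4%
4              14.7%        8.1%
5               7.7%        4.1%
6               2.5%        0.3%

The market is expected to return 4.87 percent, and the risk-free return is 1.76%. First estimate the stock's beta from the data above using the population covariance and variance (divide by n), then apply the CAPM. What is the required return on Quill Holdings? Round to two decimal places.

7.10%

Mean R_i = (-17.8 − 11.0 + 17.3 + 14.7 + 7.7 + 2.5) / 6 = 2.2333%
Mean R_m = (-8.9 − 8.1 + 10.4 + 8.1 + 4.1 + 0.3) / 6 = 0.9833%
Σ(R_i − R̄_i)(R_m − R̄_m) = 565.6533  ⇒  Cov = 565.6533 / 6 = 94.2756
Σ(R_m − R̄_m)² = 329.6883  ⇒  Var(R_m) = 329.6883 / 6 = 54.9481
β = Cov / Var(R_m) = 94.2756 / 54.9481 = 1.7157
MRP = 4.87% − 1.76% = 3.11%
E(R) = R_f + β × MRP = 1.76% + 1.7157 × 3.11% = 7.10%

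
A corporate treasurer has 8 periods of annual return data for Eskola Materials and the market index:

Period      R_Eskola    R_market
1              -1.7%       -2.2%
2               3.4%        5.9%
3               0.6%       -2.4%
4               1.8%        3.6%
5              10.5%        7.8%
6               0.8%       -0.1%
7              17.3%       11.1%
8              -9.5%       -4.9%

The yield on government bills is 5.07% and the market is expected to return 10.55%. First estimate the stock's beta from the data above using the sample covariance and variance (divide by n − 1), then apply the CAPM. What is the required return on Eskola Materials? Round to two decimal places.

Mean R_i = (-1.7 + 3.4 + 0.6 + 1.8 + 10.5 + 0.8 + 17.3 − 9.5) / 8 = 2.9000%
Mean R_m = (-2.2 + 5.9 − 2.4 + 3.6 + 7.8 − 0.1 + 11.1 − 4.9) / 8 = 2.3500%
Σ(R_i − R̄_i)(R_m − R̄_m) = 294.7200  ⇒  Cov = 294.7200 / 7 = 42.1029
Σ(R_m − R̄_m)² = 222.2600  ⇒  Var(R_m) = 222.2600 / 7 = 31.7514
β = Cov / Var(R_m) = 42.1029 / 31.7514 = 1.3260
MRP = 10.55% − 5.07% = 5.48%
E(R) = R_f + β × MRP = 5.07% + 1.3260 × 5.48% = 12.34%

12.34%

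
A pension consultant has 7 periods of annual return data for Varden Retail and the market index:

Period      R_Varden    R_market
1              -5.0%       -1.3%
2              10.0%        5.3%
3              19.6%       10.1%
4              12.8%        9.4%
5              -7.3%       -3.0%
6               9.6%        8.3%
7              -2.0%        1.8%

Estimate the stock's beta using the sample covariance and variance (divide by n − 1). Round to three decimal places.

1.856

Mean R_i = (-5.0 + 10.0 + 19.6 + 12.8 − 7.3 + 9.6 − 2.0) / 7 = 5.3857%
Mean R_m = (-1.3 + 5.3 + 10.1 + 9.4 − 3.0 + 8.3 + 1.8) / 7 = 4.3714%
Σ(R_i − R̄_i)(R_m − R̄_m) = 310.9571  ⇒  Cov = 310.9571 / 6 = 51.8262
Σ(R_m − R̄_m)² = 167.5143  ⇒  Var(R_m) = 167.5143 / 6 = 27.9191
β = Cov / Var(R_m) = 51.8262 / 27.9191 = 1.8563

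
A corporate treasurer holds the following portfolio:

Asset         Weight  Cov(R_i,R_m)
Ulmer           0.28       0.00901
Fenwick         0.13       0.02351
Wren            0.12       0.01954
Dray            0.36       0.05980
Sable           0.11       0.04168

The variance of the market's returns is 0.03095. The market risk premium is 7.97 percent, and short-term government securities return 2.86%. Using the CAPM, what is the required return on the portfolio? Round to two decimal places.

11.62%

β_Ulmer = 0.00901 / 0.03095 = 0.2911
β_Fenwick = 0.02351 / 0.03095 = 0.7596
β_Wren = 0.01954 / 0.03095 = 0.6313
β_Dray = 0.05980 / 0.03095 = 1.9321
β_Sable = 0.04168 / 0.03095 = 1.3467
β_P = Σ w_i β_i = 0.28×0.2911 + 0.13×0.7596 + 0.12×0.6313 + 0.36×1.9321 + 0.11×1.3467 = 1.0997
E(R_P) = R_f + β_P × MRP = 2.86% + 1.0997 × 7.97% = 11.62%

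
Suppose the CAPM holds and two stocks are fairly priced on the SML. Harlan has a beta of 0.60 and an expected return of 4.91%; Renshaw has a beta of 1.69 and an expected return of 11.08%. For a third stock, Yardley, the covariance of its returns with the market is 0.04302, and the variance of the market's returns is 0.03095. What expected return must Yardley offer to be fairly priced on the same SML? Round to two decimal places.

MRP = (11.08% − 4.91%) / (1.69 − 0.60) = 5.6606%
R_f = 4.91% − 0.60 × 5.6606% = 1.5136%
β_Yardley = Cov / Var(R_m) = 0.04302 / 0.03095 = 1.3900
E(R_Yardley) = R_f + β × MRP = 1.5136% + 1.3900 × 5.6606% = 9.38%

9.38%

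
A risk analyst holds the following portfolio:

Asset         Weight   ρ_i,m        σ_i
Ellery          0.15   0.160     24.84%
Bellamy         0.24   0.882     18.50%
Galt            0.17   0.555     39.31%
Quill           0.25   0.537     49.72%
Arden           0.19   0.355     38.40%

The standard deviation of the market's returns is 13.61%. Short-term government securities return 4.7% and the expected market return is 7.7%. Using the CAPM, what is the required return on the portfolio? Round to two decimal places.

β_Ellery = 0.160 × 24.84% / 13.61% = 0.2920
β_Bellamy = 0.882 × 18.50% / 13.61% = 1.1989
β_Galt = 0.555 × 39.31% / 13.61% = 1.6030
β_Quill = 0.537 × 49.72% / 13.61% = 1.9618
β_Arden = 0.355 × 38.40% / 13.61% = 1.0016
β_P = Σ w_i β_i = 0.15×0.2920 + 0.24×1.1989 + 0.17×1.6030 + 0.25×1.9618 + 0.19×1.0016 = 1.2848
MRP = 7.7% − 4.7% = 3.00%
E(R_P) = R_f + β_P × MRP = 4.7% + 1.2848 × 3.0% = 8.55%

8.55%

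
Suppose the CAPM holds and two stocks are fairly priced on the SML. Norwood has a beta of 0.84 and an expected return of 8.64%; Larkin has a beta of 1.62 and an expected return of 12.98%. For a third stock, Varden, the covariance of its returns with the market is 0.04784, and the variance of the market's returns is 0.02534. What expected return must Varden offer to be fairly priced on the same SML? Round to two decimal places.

MRP = (12.98% − 8.64%) / (1.62 − 0.84) = 5.5641%
R_f = 8.64% − 0.84 × 5.5641% = 3.9662%
β_Varden = Cov / Var(R_m) = 0.04784 / 0.02534 = 1.8879
E(R_Varden) = R_f + β × MRP = 3.9662% + 1.8879 × 5.5641% = 14.47%

14.47%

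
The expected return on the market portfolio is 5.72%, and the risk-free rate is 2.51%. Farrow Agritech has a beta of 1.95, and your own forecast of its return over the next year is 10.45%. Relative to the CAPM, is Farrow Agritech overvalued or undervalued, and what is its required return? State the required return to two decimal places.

Undervalued; required return 8.77%

MRP = 5.72% − 2.51% = 3.21%
Required return = R_f + β·MRP = 2.51% + 1.95 × 3.21% = 8.77%
Forecast 10.45% > required 8.77% → the stock plots above the SML → undervalued.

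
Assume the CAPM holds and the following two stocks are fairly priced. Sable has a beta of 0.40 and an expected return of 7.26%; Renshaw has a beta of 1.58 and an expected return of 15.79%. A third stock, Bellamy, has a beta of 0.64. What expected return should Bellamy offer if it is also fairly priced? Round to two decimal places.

8.99%

MRP (SML slope) = (15.79% − 7.26%) / (1.58 − 0.40) = 8.53% / 1.18 = 7.2288%
R_f (intercept) = 7.26% − 0.40 × 7.2288% = 4.3685%
E(R_Bellamy) = R_f + β × MRP = 4.3685% + 0.64 × 7.2288% = 8.99%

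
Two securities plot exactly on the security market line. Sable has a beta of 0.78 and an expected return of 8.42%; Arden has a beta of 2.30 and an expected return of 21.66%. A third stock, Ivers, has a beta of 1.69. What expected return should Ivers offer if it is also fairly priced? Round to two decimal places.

16.35%

MRP (SML slope) = (21.66% − 8.42%) / (2.30 − 0.78) = 13.24% / 1.52 = 8.7105%
R_f (intercept) = 8.42% − 0.78 × 8.7105% = 1.6258%
E(R_Ivers) = R_f + β × MRP = 1.6258% + 1.69 × 8.7105% = 16.35%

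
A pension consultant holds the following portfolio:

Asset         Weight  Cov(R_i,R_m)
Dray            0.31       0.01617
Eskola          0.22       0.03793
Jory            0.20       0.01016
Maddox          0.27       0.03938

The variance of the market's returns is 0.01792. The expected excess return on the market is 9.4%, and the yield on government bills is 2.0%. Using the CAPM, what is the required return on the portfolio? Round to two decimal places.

β_Dray = 0.01617 / 0.01792 = 0.9023
β_Eskola = 0.03793 / 0.01792 = 2.1166
β_Jory = 0.01016 / 0.01792 = 0.5670
β_Maddox = 0.03938 / 0.01792 = 2.1975
β_P = Σ w_i β_i = 0.31×0.9023 + 0.22×2.1166 + 0.20×0.5670 + 0.27×2.1975 = 1.4521
E(R_P) = R_f + β_P × MRP = 2.0% + 1.4521 × 9.4% = 15.65%

15.65%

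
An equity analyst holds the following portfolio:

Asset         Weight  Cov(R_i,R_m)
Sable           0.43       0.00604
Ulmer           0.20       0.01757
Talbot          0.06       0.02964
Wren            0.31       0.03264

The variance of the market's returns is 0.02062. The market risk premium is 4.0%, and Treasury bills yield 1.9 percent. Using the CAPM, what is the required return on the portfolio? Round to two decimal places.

β_Sable = 0.00604 / 0.02062 = 0.2929
β_Ulmer = 0.01757 / 0.02062 = 0.8521
β_Talbot = 0.02964 / 0.02062 = 1.4374
β_Wren = 0.03264 / 0.02062 = 1.5829
β_P = Σ w_i β_i = 0.43×0.2929 + 0.20×0.8521 + 0.06×1.4374 + 0.31×1.5829 = 0.8733
E(R_P) = R_f + β_P × MRP = 1.9% + 0.8733 × 4.0% = 5.39%

5.39%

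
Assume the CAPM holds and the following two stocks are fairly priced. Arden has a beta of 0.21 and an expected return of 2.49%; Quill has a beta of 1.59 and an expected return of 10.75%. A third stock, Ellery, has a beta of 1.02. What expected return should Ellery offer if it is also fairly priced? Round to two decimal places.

MRP (SML slope) = (10.75% − 2.49%) / (1.59 − 0.21) = 8.26% / 1.38 = 5.9855%
R_f (intercept) = 2.49% − 0.21 × 5.9855% = 1.2330%
E(R_Ellery) = R_f + β × MRP = 1.2330% + 1.02 × 5.9855% = 7.34%

7.34%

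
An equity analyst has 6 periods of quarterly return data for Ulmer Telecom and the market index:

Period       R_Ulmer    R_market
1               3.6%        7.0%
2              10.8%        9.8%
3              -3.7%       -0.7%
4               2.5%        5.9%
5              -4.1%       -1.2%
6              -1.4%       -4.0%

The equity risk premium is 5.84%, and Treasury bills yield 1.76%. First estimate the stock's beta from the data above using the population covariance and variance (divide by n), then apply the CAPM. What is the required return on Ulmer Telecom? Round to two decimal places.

Mean R_i = (3.6 + 10.8 − 3.7 + 2.5 − 4.1 − 1.4) / 6 = 1.2833%
Mean R_m = (7.0 + 9.8 − 0.7 + 5.9 − 1.2 − 4.0) / 6 = 2.8000%
Σ(R_i − R̄_i)(R_m − R̄_m) = 137.3400  ⇒  Cov = 137.3400 / 6 = 22.8900
Σ(R_m − R̄_m)² = 150.7400  ⇒  Var(R_m) = 150.7400 / 6 = 25.1233
β = Cov / Var(R_m) = 22.8900 / 25.1233 = 0.9111
E(R) = R_f + β × MRP = 1.76% + 0.9111 × 5.84% = 7.08%

7.08%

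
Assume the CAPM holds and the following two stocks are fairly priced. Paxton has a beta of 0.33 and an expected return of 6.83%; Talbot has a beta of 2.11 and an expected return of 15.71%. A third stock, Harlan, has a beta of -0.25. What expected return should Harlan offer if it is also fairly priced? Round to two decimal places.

3.94%

MRP (SML slope) = (15.71% − 6.83%) / (2.11 − 0.33) = 8.88% / 1.78 = 4.9888%
R_f (intercept) = 6.83% − 0.33 × 4.9888% = 5.1837%
E(R_Harlan) = R_f + β × MRP = 5.1837% + -0.25 × 4.9888% = 3.94%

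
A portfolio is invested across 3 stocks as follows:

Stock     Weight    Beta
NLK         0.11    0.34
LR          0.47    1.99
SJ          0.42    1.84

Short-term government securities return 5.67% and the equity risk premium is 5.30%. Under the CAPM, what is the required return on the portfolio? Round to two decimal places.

14.92%

β_P = Σ w_i β_i = 0.11×0.34 + 0.47×1.99 + 0.42×1.84 = 1.7455
E(R_P) = R_f + β_P × MRP = 5.67% + 1.7455 × 5.30% = 14.92%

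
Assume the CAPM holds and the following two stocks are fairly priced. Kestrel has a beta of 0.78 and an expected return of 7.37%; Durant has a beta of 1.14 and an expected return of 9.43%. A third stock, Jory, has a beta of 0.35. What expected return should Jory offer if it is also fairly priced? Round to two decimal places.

MRP (SML slope) = (9.43% − 7.37%) / (1.14 − 0.78) = 2.06% / 0.36 = 5.7222%
R_f (intercept) = 7.37% − 0.78 × 5.7222% = 2.9067%
E(R_Jory) = R_f + β × MRP = 2.9067% + 0.35 × 5.7222% = 4.91%

4.91%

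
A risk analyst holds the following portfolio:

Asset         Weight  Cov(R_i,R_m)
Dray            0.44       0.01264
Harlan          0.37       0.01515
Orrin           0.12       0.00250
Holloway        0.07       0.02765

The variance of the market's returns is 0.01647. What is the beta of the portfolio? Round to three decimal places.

β_Dray = 0.01264 / 0.01647 = 0.7675
β_Harlan = 0.01515 / 0.01647 = 0.9199
β_Orrin = 0.00250 / 0.01647 = 0.1518
β_Holloway = 0.02765 / 0.01647 = 1.6788
β_P = Σ w_i β_i = 0.44×0.7675 + 0.37×0.9199 + 0.12×0.1518 + 0.07×1.6788 = 0.8138

0.814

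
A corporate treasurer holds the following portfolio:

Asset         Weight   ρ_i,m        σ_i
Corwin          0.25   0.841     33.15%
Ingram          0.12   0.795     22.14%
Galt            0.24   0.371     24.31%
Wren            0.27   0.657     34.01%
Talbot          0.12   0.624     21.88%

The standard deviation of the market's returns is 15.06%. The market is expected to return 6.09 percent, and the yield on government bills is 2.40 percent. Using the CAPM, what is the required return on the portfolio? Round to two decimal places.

β_Corwin = 0.841 × 33.15% / 15.06% = 1.8512
β_Ingram = 0.795 × 22.14% / 15.06% = 1.1687
β_Galt = 0.371 × 24.31% / 15.06% = 0.5989
β_Wren = 0.657 × 34.01% / 15.06% = 1.4837
β_Talbot = 0.624 × 21.88% / 15.06% = 0.9066
β_P = Σ w_i β_i = 0.25×1.8512 + 0.12×1.1687 + 0.24×0.5989 + 0.27×1.4837 + 0.12×0.9066 = 1.2562
MRP = 6.09% − 2.40% = 3.69%
E(R_P) = R_f + β_P × MRP = 2.40% + 1.2562 × 3.69% = 7.04%

7.04%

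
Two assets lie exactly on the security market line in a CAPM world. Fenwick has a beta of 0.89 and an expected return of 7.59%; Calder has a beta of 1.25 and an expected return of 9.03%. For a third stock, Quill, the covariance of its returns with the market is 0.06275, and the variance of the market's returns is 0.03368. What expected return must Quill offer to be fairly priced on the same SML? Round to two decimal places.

MRP = (9.03% − 7.59%) / (1.25 − 0.89) = 4.0000%
R_f = 7.59% − 0.89 × 4.0000% = 4.0300%
β_Quill = Cov / Var(R_m) = 0.06275 / 0.03368 = 1.8631
E(R_Quill) = R_f + β × MRP = 4.0300% + 1.8631 × 4.0000% = 11.48%

11.48%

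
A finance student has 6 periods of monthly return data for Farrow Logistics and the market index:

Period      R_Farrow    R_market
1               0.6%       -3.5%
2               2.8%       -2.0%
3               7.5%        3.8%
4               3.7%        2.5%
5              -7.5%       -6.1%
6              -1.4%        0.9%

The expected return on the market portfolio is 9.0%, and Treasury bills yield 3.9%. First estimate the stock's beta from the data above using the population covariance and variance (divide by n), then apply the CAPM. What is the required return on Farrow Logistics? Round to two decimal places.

Mean R_i = (0.6 + 2.8 + 7.5 + 3.7 − 7.5 − 1.4) / 6 = 0.9500%
Mean R_m = (-3.5 − 2.0 + 3.8 + 2.5 − 6.1 + 0.9) / 6 = -0.7333%
Σ(R_i − R̄_i)(R_m − R̄_m) = 78.7200  ⇒  Cov = 78.7200 / 6 = 13.1200
Σ(R_m − R̄_m)² = 71.7333  ⇒  Var(R_m) = 71.7333 / 6 = 11.9556
β = Cov / Var(R_m) = 13.1200 / 11.9556 = 1.0974
MRP = 9.0% − 3.9% = 5.10%
E(R) = R_f + β × MRP = 3.9% + 1.0974 × 5.1% = 9.50%

9.50%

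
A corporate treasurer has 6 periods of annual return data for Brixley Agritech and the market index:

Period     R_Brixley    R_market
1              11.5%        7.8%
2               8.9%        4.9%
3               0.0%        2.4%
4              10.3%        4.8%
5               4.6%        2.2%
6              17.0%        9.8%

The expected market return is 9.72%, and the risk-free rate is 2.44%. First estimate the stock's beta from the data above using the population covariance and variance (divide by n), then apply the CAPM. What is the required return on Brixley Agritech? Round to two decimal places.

15.63%

Mean R_i = (11.5 + 8.9 + 0.0 + 10.3 + 4.6 + 17.0) / 6 = 8.7167%
Mean R_m = (7.8 + 4.9 + 2.4 + 4.8 + 2.2 + 9.8) / 6 = 5.3167%
Σ(R_i − R̄_i)(R_m − R̄_m) = 81.4083  ⇒  Cov = 81.4083 / 6 = 13.5681
Σ(R_m − R̄_m)² = 44.9283  ⇒  Var(R_m) = 44.9283 / 6 = 7.4881
β = Cov / Var(R_m) = 13.5681 / 7.4881 = 1.8120
MRP = 9.72% − 2.44% = 7.28%
E(R) = R_f + β × MRP = 2.44% + 1.8120 × 7.28% = 15.63%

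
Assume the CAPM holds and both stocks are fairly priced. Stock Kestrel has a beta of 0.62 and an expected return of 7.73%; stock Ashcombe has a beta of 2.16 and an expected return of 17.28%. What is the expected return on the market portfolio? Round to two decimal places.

10.09%

Both satisfy E(R) = R_f + β·MRP, so the slope of the SML is
MRP = (17.28% − 7.73%) / (2.16 − 0.62) = 9.55% / 1.54 = 6.2013%
R_f = E(R_Kestrel) − β_Kestrel·MRP = 7.73% − 0.62 × 6.2013% = 3.8852%
E(R_m) = R_f + MRP = 3.8852% + 6.2013% = 10.09%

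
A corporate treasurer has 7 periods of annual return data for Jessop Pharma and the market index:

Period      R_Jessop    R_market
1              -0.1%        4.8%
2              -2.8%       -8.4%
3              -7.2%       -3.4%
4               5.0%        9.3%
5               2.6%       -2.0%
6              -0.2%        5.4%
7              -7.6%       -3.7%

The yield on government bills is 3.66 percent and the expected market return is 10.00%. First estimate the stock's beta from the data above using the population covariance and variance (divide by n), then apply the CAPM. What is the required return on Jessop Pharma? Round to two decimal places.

Mean R_i = (-0.1 − 2.8 − 7.2 + 5.0 + 2.6 − 0.2 − 7.6) / 7 = -1.4714%
Mean R_m = (4.8 − 8.4 − 3.4 + 9.3 − 2.0 + 5.4 − 3.7) / 7 = 0.2857%
Σ(R_i − R̄_i)(R_m − R̄_m) = 118.8029  ⇒  Cov = 118.8029 / 7 = 16.9718
Σ(R_m − R̄_m)² = 237.9286  ⇒  Var(R_m) = 237.9286 / 7 = 33.9898
β = Cov / Var(R_m) = 16.9718 / 33.9898 = 0.4993
MRP = 10.00% − 3.66% = 6.34%
E(R) = R_f + β × MRP = 3.66% + 0.4993 × 6.34% = 6.83%

6.83%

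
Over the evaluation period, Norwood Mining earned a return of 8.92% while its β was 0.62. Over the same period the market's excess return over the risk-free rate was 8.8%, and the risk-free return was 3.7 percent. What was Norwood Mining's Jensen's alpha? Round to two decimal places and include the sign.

CAPM benchmark = R_f + β(R_m − R_f) = 3.7% + 0.62 × 8.8% = 9.1560%
α = actual − benchmark = 8.92% − 9.1560% = -0.24%

-0.24%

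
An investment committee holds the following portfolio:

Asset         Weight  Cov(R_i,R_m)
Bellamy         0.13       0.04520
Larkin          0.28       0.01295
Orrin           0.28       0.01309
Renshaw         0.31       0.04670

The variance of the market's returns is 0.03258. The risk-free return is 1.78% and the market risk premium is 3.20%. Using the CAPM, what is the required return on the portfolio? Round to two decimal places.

4.50%

β_Bellamy = 0.04520 / 0.03258 = 1.3874
β_Larkin = 0.01295 / 0.03258 = 0.3975
β_Orrin = 0.01309 / 0.03258 = 0.4018
β_Renshaw = 0.04670 / 0.03258 = 1.4334
β_P = Σ w_i β_i = 0.13×1.3874 + 0.28×0.3975 + 0.28×0.4018 + 0.31×1.4334 = 0.8485
E(R_P) = R_f + β_P × MRP = 1.78% + 0.8485 × 3.20% = 4.50%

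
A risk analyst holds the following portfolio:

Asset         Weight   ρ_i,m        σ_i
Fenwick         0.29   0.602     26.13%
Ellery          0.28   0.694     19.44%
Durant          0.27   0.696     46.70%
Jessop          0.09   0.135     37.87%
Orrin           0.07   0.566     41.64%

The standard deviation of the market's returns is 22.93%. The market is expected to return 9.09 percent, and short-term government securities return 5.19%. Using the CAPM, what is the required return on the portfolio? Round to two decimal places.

8.46%

β_Fenwick = 0.602 × 26.13% / 22.93% = 0.6860
β_Ellery = 0.694 × 19.44% / 22.93% = 0.5884
β_Durant = 0.696 × 46.70% / 22.93% = 1.4175
β_Jessop = 0.135 × 37.87% / 22.93% = 0.2230
β_Orrin = 0.566 × 41.64% / 22.93% = 1.0278
β_P = Σ w_i β_i = 0.29×0.6860 + 0.28×0.5884 + 0.27×1.4175 + 0.09×0.2230 + 0.07×1.0278 = 0.8384
MRP = 9.09% − 5.19% = 3.90%
E(R_P) = R_f + β_P × MRP = 5.19% + 0.8384 × 3.90% = 8.46%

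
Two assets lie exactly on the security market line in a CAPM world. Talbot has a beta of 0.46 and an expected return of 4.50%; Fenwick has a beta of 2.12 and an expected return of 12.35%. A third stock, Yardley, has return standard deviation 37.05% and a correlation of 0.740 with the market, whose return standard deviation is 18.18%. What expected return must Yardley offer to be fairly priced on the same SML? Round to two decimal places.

9.46%

MRP = (12.35% − 4.50%) / (2.12 − 0.46) = 4.7289%
R_f = 4.50% − 0.46 × 4.7289% = 2.3247%
β_Yardley = ρ·σ_i/σ_m = 0.740 × 37.05 / 18.18 = 1.5081
E(R_Yardley) = R_f + β × MRP = 2.3247% + 1.5081 × 4.7289% = 9.46%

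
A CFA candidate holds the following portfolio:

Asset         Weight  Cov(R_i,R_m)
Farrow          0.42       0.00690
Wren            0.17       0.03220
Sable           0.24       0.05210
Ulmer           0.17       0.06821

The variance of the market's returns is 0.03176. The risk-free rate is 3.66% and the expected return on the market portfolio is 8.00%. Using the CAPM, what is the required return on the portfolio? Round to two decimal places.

8.10%

β_Farrow = 0.00690 / 0.03176 = 0.2173
β_Wren = 0.03220 / 0.03176 = 1.0139
β_Sable = 0.05210 / 0.03176 = 1.6404
β_Ulmer = 0.06821 / 0.03176 = 2.1477
β_P = Σ w_i β_i = 0.42×0.2173 + 0.17×1.0139 + 0.24×1.6404 + 0.17×2.1477 = 1.0224
MRP = 8.00% − 3.66% = 4.34%
E(R_P) = R_f + β_P × MRP = 3.66% + 1.0224 × 4.34% = 8.10%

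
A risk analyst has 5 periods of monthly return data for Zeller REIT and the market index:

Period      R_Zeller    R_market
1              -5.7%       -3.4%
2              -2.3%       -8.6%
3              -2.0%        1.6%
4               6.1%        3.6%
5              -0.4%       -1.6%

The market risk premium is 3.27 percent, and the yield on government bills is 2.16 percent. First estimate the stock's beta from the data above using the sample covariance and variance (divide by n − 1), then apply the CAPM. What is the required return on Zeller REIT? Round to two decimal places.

Mean R_i = (-5.7 − 2.3 − 2.0 + 6.1 − 0.4) / 5 = -0.8600%
Mean R_m = (-3.4 − 8.6 + 1.6 + 3.6 − 1.6) / 5 = -1.6800%
Σ(R_i − R̄_i)(R_m − R̄_m) = 51.3360  ⇒  Cov = 51.3360 / 4 = 12.8340
Σ(R_m − R̄_m)² = 89.4880  ⇒  Var(R_m) = 89.4880 / 4 = 22.3720
β = Cov / Var(R_m) = 12.8340 / 22.3720 = 0.5737
E(R) = R_f + β × MRP = 2.16% + 0.5737 × 3.27% = 4.04%

4.04%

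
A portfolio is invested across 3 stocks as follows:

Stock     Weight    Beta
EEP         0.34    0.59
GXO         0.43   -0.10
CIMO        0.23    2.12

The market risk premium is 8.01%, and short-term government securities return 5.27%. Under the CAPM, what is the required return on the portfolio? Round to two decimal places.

10.44%

β_P = Σ w_i β_i = 0.34×0.59 + 0.43×-0.10 + 0.23×2.12 = 0.6452
E(R_P) = R_f + β_P × MRP = 5.27% + 0.6452 × 8.01% = 10.44%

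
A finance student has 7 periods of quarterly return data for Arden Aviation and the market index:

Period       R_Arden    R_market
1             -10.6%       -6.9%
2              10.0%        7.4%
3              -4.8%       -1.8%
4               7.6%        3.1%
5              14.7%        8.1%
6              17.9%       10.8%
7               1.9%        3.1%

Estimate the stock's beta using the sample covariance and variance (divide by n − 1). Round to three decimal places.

Mean R_i = (-10.6 + 10.0 − 4.8 + 7.6 + 14.7 + 17.9 + 1.9) / 7 = 5.2429%
Mean R_m = (-6.9 + 7.4 − 1.8 + 3.1 + 8.1 + 10.8 + 3.1) / 7 = 3.4000%
Σ(R_i − R̄_i)(R_m − R̄_m) = 372.8400  ⇒  Cov = 372.8400 / 6 = 62.1400
Σ(R_m − R̄_m)² = 226.1600  ⇒  Var(R_m) = 226.1600 / 6 = 37.6933
β = Cov / Var(R_m) = 62.1400 / 37.6933 = 1.6486

1.649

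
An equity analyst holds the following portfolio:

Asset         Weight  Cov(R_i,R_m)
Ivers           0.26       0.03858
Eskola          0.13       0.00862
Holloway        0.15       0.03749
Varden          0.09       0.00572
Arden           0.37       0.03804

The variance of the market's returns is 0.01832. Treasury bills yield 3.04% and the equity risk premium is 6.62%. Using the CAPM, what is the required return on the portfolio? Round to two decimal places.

β_Ivers = 0.03858 / 0.01832 = 2.1059
β_Eskola = 0.00862 / 0.01832 = 0.4705
β_Holloway = 0.03749 / 0.01832 = 2.0464
β_Varden = 0.00572 / 0.01832 = 0.3122
β_Arden = 0.03804 / 0.01832 = 2.0764
β_P = Σ w_i β_i = 0.26×2.1059 + 0.13×0.4705 + 0.15×2.0464 + 0.09×0.3122 + 0.37×2.0764 = 1.7120
E(R_P) = R_f + β_P × MRP = 3.04% + 1.7120 × 6.62% = 14.37%

14.37%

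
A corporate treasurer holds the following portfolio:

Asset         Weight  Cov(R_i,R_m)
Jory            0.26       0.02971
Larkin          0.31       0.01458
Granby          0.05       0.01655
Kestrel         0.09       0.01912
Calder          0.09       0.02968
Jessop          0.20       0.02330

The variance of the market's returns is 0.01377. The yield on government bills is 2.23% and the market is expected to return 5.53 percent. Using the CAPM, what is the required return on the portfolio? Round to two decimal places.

7.53%

β_Jory = 0.02971 / 0.01377 = 2.1576
β_Larkin = 0.01458 / 0.01377 = 1.0588
β_Granby = 0.01655 / 0.01377 = 1.2019
β_Kestrel = 0.01912 / 0.01377 = 1.3885
β_Calder = 0.02968 / 0.01377 = 2.1554
β_Jessop = 0.02330 / 0.01377 = 1.6921
β_P = Σ w_i β_i = 0.26×2.1576 + 0.31×1.0588 + 0.05×1.2019 + 0.09×1.3885 + 0.09×2.1554 + 0.20×1.6921 = 1.6067
MRP = 5.53% − 2.23% = 3.30%
E(R_P) = R_f + β_P × MRP = 2.23% + 1.6067 × 3.30% = 7.53%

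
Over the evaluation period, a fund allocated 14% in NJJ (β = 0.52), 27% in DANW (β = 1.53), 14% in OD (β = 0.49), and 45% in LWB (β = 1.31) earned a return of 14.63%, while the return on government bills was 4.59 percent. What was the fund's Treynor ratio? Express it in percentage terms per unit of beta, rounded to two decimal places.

β_P = 0.14×0.52 + 0.27×1.53 + 0.14×0.49 + 0.45×1.31 = 1.1440
Treynor = (R_P − R_f) / β_P = (14.63% − 4.59%) / 1.1440 = 10.04% / 1.1440 = 8.78%

8.78%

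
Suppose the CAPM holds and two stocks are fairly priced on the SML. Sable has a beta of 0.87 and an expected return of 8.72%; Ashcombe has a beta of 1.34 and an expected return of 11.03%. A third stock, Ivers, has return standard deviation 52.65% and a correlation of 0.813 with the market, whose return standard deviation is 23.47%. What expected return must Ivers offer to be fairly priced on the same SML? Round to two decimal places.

13.41%

MRP = (11.03% − 8.72%) / (1.34 − 0.87) = 4.9149%
R_f = 8.72% − 0.87 × 4.9149% = 4.4440%
β_Ivers = ρ·σ_i/σ_m = 0.813 × 52.65 / 23.47 = 1.8238
E(R_Ivers) = R_f + β × MRP = 4.4440% + 1.8238 × 4.9149% = 13.41%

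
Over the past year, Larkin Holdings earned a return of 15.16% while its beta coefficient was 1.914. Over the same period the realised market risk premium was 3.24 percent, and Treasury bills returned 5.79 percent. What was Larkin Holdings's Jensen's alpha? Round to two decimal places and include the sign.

+3.17%

CAPM benchmark = R_f + β(R_m − R_f) = 5.79% + 1.914 × 3.24% = 11.99136%
α = actual − benchmark = 15.16% − 11.99136% = +3.17%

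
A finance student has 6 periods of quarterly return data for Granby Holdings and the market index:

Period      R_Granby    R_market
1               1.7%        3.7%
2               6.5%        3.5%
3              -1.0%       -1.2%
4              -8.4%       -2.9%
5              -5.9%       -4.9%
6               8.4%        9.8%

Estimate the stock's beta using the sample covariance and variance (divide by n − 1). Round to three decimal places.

Mean R_i = (1.7 + 6.5 − 1.0 − 8.4 − 5.9 + 8.4) / 6 = 0.2167%
Mean R_m = (3.7 + 3.5 − 1.2 − 2.9 − 4.9 + 9.8) / 6 = 1.3333%
Σ(R_i − R̄_i)(R_m − R̄_m) = 164.0967  ⇒  Cov = 164.0967 / 5 = 32.8193
Σ(R_m − R̄_m)² = 145.1733  ⇒  Var(R_m) = 145.1733 / 5 = 29.0347
β = Cov / Var(R_m) = 32.8193 / 29.0347 = 1.1303

1.130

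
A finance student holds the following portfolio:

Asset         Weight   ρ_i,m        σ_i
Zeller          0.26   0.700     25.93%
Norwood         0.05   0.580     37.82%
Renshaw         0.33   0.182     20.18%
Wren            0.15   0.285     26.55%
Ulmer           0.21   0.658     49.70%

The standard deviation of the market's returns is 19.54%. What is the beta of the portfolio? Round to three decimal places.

β_Zeller = 0.700 × 25.93% / 19.54% = 0.9289
β_Norwood = 0.580 × 37.82% / 19.54% = 1.1226
β_Renshaw = 0.182 × 20.18% / 19.54% = 0.1880
β_Wren = 0.285 × 26.55% / 19.54% = 0.3872
β_Ulmer = 0.658 × 49.70% / 19.54% = 1.6736
β_P = Σ w_i β_i = 0.26×0.9289 + 0.05×1.1226 + 0.33×0.1880 + 0.15×0.3872 + 0.21×1.6736 = 0.7692

0.769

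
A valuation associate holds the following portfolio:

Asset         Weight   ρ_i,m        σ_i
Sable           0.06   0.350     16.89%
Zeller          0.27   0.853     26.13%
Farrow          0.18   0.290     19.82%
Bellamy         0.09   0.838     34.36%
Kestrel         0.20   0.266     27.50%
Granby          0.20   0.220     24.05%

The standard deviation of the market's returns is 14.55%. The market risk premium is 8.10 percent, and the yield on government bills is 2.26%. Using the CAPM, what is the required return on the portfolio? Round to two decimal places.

β_Sable = 0.350 × 16.89% / 14.55% = 0.4063
β_Zeller = 0.853 × 26.13% / 14.55% = 1.5319
β_Farrow = 0.290 × 19.82% / 14.55% = 0.3950
β_Bellamy = 0.838 × 34.36% / 14.55% = 1.9789
β_Kestrel = 0.266 × 27.50% / 14.55% = 0.5027
β_Granby = 0.220 × 24.05% / 14.55% = 0.3636
β_P = Σ w_i β_i = 0.06×0.4063 + 0.27×1.5319 + 0.18×0.3950 + 0.09×1.9789 + 0.20×0.5027 + 0.20×0.3636 = 0.8605
E(R_P) = R_f + β_P × MRP = 2.26% + 0.8605 × 8.10% = 9.23%

9.23%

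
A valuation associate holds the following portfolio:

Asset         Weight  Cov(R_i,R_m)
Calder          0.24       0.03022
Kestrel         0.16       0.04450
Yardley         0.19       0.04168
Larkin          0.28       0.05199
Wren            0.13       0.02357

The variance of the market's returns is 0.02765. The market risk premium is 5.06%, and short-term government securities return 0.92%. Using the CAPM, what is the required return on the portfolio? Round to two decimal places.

8.22%

β_Calder = 0.03022 / 0.02765 = 1.0929
β_Kestrel = 0.04450 / 0.02765 = 1.6094
β_Yardley = 0.04168 / 0.02765 = 1.5074
β_Larkin = 0.05199 / 0.02765 = 1.8803
β_Wren = 0.02357 / 0.02765 = 0.8524
β_P = Σ w_i β_i = 0.24×1.0929 + 0.16×1.6094 + 0.19×1.5074 + 0.28×1.8803 + 0.13×0.8524 = 1.4435
E(R_P) = R_f + β_P × MRP = 0.92% + 1.4435 × 5.06% = 8.22%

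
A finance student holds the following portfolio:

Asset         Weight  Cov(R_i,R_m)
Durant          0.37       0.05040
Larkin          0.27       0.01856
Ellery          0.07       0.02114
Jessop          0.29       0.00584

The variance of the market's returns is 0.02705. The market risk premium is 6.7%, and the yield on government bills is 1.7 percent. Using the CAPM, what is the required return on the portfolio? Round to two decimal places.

β_Durant = 0.05040 / 0.02705 = 1.8632
β_Larkin = 0.01856 / 0.02705 = 0.6861
β_Ellery = 0.02114 / 0.02705 = 0.7815
β_Jessop = 0.00584 / 0.02705 = 0.2159
β_P = Σ w_i β_i = 0.37×1.8632 + 0.27×0.6861 + 0.07×0.7815 + 0.29×0.2159 = 0.9919
E(R_P) = R_f + β_P × MRP = 1.7% + 0.9919 × 6.7% = 8.35%

8.35%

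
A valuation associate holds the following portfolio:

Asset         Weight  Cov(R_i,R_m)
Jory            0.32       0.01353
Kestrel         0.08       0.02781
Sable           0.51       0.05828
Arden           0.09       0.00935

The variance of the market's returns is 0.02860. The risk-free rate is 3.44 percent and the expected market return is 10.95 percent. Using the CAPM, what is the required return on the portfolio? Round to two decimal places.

β_Jory = 0.01353 / 0.02860 = 0.4731
β_Kestrel = 0.02781 / 0.02860 = 0.9724
β_Sable = 0.05828 / 0.02860 = 2.0378
β_Arden = 0.00935 / 0.02860 = 0.3269
β_P = Σ w_i β_i = 0.32×0.4731 + 0.08×0.9724 + 0.51×2.0378 + 0.09×0.3269 = 1.2979
MRP = 10.95% − 3.44% = 7.51%
E(R_P) = R_f + β_P × MRP = 3.44% + 1.2979 × 7.51% = 13.19%

13.19%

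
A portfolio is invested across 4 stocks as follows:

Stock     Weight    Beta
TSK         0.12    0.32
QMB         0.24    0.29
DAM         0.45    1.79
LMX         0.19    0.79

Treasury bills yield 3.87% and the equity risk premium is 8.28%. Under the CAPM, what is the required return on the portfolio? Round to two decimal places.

β_P = Σ w_i β_i = 0.12×0.32 + 0.24×0.29 + 0.45×1.79 + 0.19×0.79 = 1.0636
E(R_P) = R_f + β_P × MRP = 3.87% + 1.0636 × 8.28% = 12.68%

12.68%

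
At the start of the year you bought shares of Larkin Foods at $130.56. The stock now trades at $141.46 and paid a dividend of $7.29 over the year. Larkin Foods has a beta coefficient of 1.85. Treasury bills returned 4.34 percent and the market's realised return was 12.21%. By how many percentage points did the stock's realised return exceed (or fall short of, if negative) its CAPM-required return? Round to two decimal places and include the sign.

Realised HPR = (P1 + D1 − P0) / P0 = (141.46 + 7.29 − 130.56) / 130.56 = 18.19 / 130.56 = 13.9323%
MRP = 12.21% − 4.34% = 7.87%
CAPM required = R_f + β·MRP = 4.34% + 1.85 × 7.87% = 18.8995%
α = realised − required = 13.9323% − 18.8995% = -4.97%

-4.97%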